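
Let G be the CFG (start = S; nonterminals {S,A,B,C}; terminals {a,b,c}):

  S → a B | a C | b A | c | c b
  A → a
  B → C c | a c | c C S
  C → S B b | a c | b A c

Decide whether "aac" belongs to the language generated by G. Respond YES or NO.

CNF form of G:
  S -> T0 T2 | T1 B | T1 C | T2 A | c
  A -> a
  B -> C T0 | T0 X3 | T1 T0
  C -> S X4 | T1 T0 | T2 X5
  T0 -> c
  T1 -> a
  T2 -> b
  X3 -> C S
  X4 -> B T2
  X5 -> A T0

CYK table (by increasing span):
  T[0,0] 'a' = {A,T1}  orig:{A}
  T[1,1] 'a' = {A,T1}  orig:{A}
  T[2,2] 'c' = {S,T0}  orig:{S}
  T[0,1] 'aa' = ∅
  T[1,2] 'ac' = {B,C,X5}  orig:{B,C}
  T[0,2] 'aac' = {S}

S ∈ T[0,2] ⇒ YES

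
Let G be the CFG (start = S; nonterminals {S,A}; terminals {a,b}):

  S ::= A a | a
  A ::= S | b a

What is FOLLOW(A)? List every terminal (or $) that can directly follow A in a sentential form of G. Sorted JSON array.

FIRST sets, iterate to fixpoint:
[1]
  A via A→b a: +{b}
  S via S→A a: +{b}
  S via S→a: +{a}
  FIRST[S]={a,b}  FIRST[A]={b}
[2]
  A via A→S: +{a}
  FIRST[S]={a,b}  FIRST[A]={a,b}
[3] — fixpoint
  FIRST[S]={a,b}  FIRST[A]={a,b}

FOLLOW iteration:
seed FOLLOW(S) with $
pass 1:
  S→A a: FOLLOW(A) ⊇ FIRST(a) = {a}; new: +{a}
  FOLLOW(S)={$}  FOLLOW(A)={a}
pass 2:
  A→S: FOLLOW(S) ⊇ FOLLOW(A) ⊇ {a}; new: +{a}
  FOLLOW(S)={$,a}  FOLLOW(A)={a}
pass 3: — fixpoint
  FOLLOW(S)={$,a}  FOLLOW(A)={a}

FOLLOW(A) = ["a"]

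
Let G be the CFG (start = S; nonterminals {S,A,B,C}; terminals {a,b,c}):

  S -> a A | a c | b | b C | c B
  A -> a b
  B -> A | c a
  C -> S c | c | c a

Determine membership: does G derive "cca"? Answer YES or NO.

Convert to CNF:
  S -> T0 A | T0 T2 | T1 C | T2 B | b
  A -> T0 T1
  B -> T0 T1 | T2 T0
  C -> S T2 | T2 T0 | c
  T0 -> a
  T1 -> b
  T2 -> c

CYK fill:
  cell(0,0) c: {C,T2}  orig:{C}
  cell(1,1) c: {C,T2}  orig:{C}
  cell(2,2) a: {T0}  orig:{}
  cell(0,1) cc: ∅
  cell(1,2) ca: {B,C}
  cell(0,2) cca: {S}

S ∈ T[0,2] ⇒ YES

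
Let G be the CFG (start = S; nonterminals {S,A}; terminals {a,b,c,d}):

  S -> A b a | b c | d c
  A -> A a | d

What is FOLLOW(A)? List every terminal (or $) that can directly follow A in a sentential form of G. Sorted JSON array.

FIRST iteration:
iter 1:
  A via A→d: +{d}
  S via S→A b a: +{d}
  S via S→b c: +{b}
  FIRST(S)={b,d}  FIRST(A)={d}
iter 2: — fixpoint
  FIRST(S)={b,d}  FIRST(A)={d}

FOLLOW iteration:
seed FOLLOW(S) with $
[1]
  A→A a: FOLLOW(A) ⊇ FIRST(a) = {a}; new: +{a}
  S→A b a: FOLLOW(A) ⊇ FIRST(b) = {b}; new: +{b}
  FOLLOW[S]={$}  FOLLOW[A]={a,b}
[2] done
  FOLLOW[S]={$}  FOLLOW[A]={a,b}

FOLLOW(A) = ["a", "b"]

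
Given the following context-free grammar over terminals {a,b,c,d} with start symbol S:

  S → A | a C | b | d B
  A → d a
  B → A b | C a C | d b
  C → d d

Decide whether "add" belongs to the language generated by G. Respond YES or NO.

Convert to CNF:
  S -> T0 B | T0 T1 | T1 C | b
  A -> T0 T1
  B -> A T2 | C X3 | T0 T2
  C -> T0 T0
  T0 -> d
  T1 -> a
  T2 -> b
  X3 -> T1 C

CYK fill:
  T[0,0] 'a' = {T1}  orig:{}
  T[1,1] 'd' = {T0}  orig:{}
  T[2,2] 'd' = {T0}  orig:{}
  T[0,1] 'ad' = ∅
  T[1,2] 'dd' = {C}
  T[0,2] 'add' = {S,X3}  orig:{S}

S ∈ T[0,2] ⇒ YES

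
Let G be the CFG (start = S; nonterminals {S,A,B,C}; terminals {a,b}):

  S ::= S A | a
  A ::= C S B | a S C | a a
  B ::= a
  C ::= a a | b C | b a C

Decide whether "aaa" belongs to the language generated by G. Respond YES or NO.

Convert to CNF:
  S -> S A | a
  A -> C X2 | T0 T0 | T0 X3
  B -> a
  C -> T0 T0 | T1 C | T1 X4
  T0 -> a
  T1 -> b
  X2 -> S B
  X3 -> S C
  X4 -> T0 C

CYK fill:
  T[0,0] 'a' = {B,S,T0}  orig:{B,S}
  T[1,1] 'a' = {B,S,T0}  orig:{B,S}
  T[2,2] 'a' = {B,S,T0}  orig:{B,S}
  T[0,1] 'aa' = {A,C,X2}  orig:{A,C}
  T[1,2] 'aa' = {A,C,X2}  orig:{A,C}
  T[0,2] 'aaa' = {S,X3,X4}  orig:{S}

S ∈ T[0,2] ⇒ YES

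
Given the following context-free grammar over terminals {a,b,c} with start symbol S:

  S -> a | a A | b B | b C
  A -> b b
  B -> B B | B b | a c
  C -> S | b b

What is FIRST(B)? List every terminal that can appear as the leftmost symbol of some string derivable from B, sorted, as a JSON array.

FIRST iteration:
iter 1:
  A via A→b b: +{b}
  B via B→a c: +{a}
  C via C→b b: +{b}
  S via S→a: +{a}
  S via S→b B: +{b}
  FIRST(S)={a,b}  FIRST(A)={b}  FIRST(B)={a}  FIRST(C)={b}
iter 2:
  C via C→S: +{a}
  FIRST(S)={a,b}  FIRST(A)={b}  FIRST(B)={a}  FIRST(C)={a,b}
iter 3: (stable)
  FIRST(S)={a,b}  FIRST(A)={b}  FIRST(B)={a}  FIRST(C)={a,b}

FIRST(B) = ["a"]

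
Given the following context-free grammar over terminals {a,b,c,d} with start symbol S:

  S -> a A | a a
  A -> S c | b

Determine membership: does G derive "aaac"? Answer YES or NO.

Convert to CNF:
  S -> T1 A | T1 T1
  A -> S T0 | b
  T0 -> c
  T1 -> a

CYK table (by increasing span):
  [0..0]={T1}  "a"  orig:{}
  [1..1]={T1}  "a"  orig:{}
  [2..2]={T1}  "a"  orig:{}
  [3..3]={T0}  "c"  orig:{}
  [0..1]={S}  "aa"
  [1..2]={S}  "aa"
  [2..3]=∅  "ac"
  [0..2]=∅  "aaa"
  [1..3]={A}  "aac"
  [0..3]={S}  "aaac"

S ∈ T[0,3] ⇒ YES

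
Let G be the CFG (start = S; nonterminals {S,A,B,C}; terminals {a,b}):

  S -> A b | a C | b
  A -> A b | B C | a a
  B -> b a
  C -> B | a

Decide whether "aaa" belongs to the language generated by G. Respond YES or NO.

CNF form of G:
  S -> A T0 | T1 C | b
  A -> A T0 | B C | T1 T1
  B -> T0 T1
  C -> T0 T1 | a
  T0 -> b
  T1 -> a

Fill CYK table bottom-up:
  T[0,0] 'a' = {C,T1}  orig:{C}
  T[1,1] 'a' = {C,T1}  orig:{C}
  T[2,2] 'a' = {C,T1}  orig:{C}
  T[0,1] 'aa' = {A,S}
  T[1,2] 'aa' = {A,S}
  T[0,2] 'aaa' = ∅

S ∉ T[0,2] ⇒ NO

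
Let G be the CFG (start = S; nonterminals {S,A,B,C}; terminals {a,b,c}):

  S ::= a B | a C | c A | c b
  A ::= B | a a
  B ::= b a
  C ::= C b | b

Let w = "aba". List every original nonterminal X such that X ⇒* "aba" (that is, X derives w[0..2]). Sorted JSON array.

Convert to CNF:
  S -> T0 B | T0 C | T2 A | T2 T1
  A -> T0 T0 | T1 T0
  B -> T1 T0
  C -> C T1 | b
  T0 -> a
  T1 -> b
  T2 -> c

Fill CYK table bottom-up (cells [i..j] with 0 ≤ i ≤ j ≤ 2 only):
  T[0,0] 'a' = {T0}  orig:{}
  T[1,1] 'b' = {C,T1}  orig:{C}
  T[2,2] 'a' = {T0}  orig:{}
  T[0,1] 'ab' = {S}
  T[1,2] 'ba' = {A,B}
  T[0,2] 'aba' = {S}

Original NTs in T[0,2] deriving "aba": ["S"]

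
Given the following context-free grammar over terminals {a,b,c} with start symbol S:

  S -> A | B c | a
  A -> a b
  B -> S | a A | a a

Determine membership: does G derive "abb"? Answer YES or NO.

CNF form of G:
  S -> B T2 | T0 T1 | a
  A -> T0 T1
  B -> B T2 | T0 A | T0 T0 | T0 T1 | a
  T0 -> a
  T1 -> b
  T2 -> c

Fill CYK table bottom-up:
  cell(0,0) a: {B,S,T0}  orig:{B,S}
  cell(1,1) b: {T1}  orig:{}
  cell(2,2) b: {T1}  orig:{}
  cell(0,1) ab: {A,B,S}
  cell(1,2) bb: ∅
  cell(0,2) abb: ∅

S ∉ T[0,2] ⇒ NO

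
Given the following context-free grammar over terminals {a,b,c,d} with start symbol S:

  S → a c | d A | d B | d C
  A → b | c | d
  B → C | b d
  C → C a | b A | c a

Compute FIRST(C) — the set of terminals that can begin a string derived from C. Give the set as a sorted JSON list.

Compute FIRST by fixpoint:
[1]
  A via A→b: +{b}
  A via A→c: +{c}
  A via A→d: +{d}
  B via B→b d: +{b}
  C via C→b A: +{b}
  C via C→c a: +{c}
  S via S→a c: +{a}
  S via S→d A: +{d}
  FIRST[S]={a,d}  FIRST[A]={b,c,d}  FIRST[B]={b}  FIRST[C]={b,c}
[2]
  B via B→C: +{c}
  FIRST[S]={a,d}  FIRST[A]={b,c,d}  FIRST[B]={b,c}  FIRST[C]={b,c}
[3] done
  FIRST[S]={a,d}  FIRST[A]={b,c,d}  FIRST[B]={b,c}  FIRST[C]={b,c}

FIRST(C) = ["b", "c"]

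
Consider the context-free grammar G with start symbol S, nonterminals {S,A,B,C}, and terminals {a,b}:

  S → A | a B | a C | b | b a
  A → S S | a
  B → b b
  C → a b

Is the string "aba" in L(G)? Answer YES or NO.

Convert to CNF:
  S -> S S | T0 T1 | T1 B | T1 C | a | b
  A -> S S | a
  B -> T0 T0
  C -> T1 T0
  T0 -> b
  T1 -> a

CYK table (by increasing span):
  [0..0]={A,S,T1}  "a"  orig:{A,S}
  [1..1]={S,T0}  "b"  orig:{S}
  [2..2]={A,S,T1}  "a"  orig:{A,S}
  [0..1]={A,C,S}  "ab"
  [1..2]={A,S}  "ba"
  [0..2]={A,S}  "aba"

S ∈ T[0,2] ⇒ YES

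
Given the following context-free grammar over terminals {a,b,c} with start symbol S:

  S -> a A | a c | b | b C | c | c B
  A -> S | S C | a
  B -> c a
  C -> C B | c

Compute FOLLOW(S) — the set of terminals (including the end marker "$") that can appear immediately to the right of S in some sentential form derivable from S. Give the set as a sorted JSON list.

Compute FIRST by fixpoint:
round 1:
  A via A→a: +{a}
  B via B→c a: +{c}
  C via C→c: +{c}
  S via S→a A: +{a}
  S via S→b: +{b}
  S via S→c: +{c}
  S: {a,b,c}  A: {a}  B: {c}  C: {c}
round 2:
  A via A→S: +{b,c}
  S: {a,b,c}  A: {a,b,c}  B: {c}  C: {c}
round 3: (no change)
  S: {a,b,c}  A: {a,b,c}  B: {c}  C: {c}

Compute FOLLOW by fixpoint:
seed FOLLOW(S) with $
round 1:
  A→S C: FOLLOW(S) ⊇ FIRST(C) = {c}; new: +{c}
  C→C B: FOLLOW(C) ⊇ FIRST(B) = {c}; new: +{c}
  C→C B: FOLLOW(B) ⊇ FOLLOW(C) ⊇ {c}; new: +{c}
  S→a A: FOLLOW(A) ⊇ FOLLOW(S) ⊇ {$,c}; new: +{$,c}
  S→b C: FOLLOW(C) ⊇ FOLLOW(S) ⊇ {$,c}; new: +{$}
  S→c B: FOLLOW(B) ⊇ FOLLOW(S) ⊇ {$,c}; new: +{$}
  S: {$,c}  A: {$,c}  B: {$,c}  C: {$,c}
round 2: (stable)
  S: {$,c}  A: {$,c}  B: {$,c}  C: {$,c}

FOLLOW(S) = ["$", "c"]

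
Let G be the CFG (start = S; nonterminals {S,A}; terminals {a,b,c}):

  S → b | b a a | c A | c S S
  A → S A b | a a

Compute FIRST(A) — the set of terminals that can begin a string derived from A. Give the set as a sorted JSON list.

FIRST sets, iterate to fixpoint:
iter 1:
  A via A→a a: +{a}
  S via S→b: +{b}
  S via S→c A: +{c}
  FIRST[S]={b,c}  FIRST[A]={a}
iter 2:
  A via A→S A b: +{b,c}
  FIRST[S]={b,c}  FIRST[A]={a,b,c}
iter 3: — fixpoint
  FIRST[S]={b,c}  FIRST[A]={a,b,c}

FIRST(A) = ["a", "b", "c"]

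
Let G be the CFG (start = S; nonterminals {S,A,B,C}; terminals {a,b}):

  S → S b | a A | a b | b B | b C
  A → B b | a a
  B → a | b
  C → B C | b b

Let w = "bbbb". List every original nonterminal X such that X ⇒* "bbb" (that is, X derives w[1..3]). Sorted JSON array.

Convert to CNF:
  S -> S T0 | T0 B | T0 C | T1 A | T1 T0
  A -> B T0 | T1 T1
  B -> a | b
  C -> B C | T0 T0
  T0 -> b
  T1 -> a

CYK table (by increasing span) (cells [i..j] with 1 ≤ i ≤ j ≤ 3 only):
  [1..1]={B,T0}  "b"  orig:{B}
  [2..2]={B,T0}  "b"  orig:{B}
  [3..3]={B,T0}  "b"  orig:{B}
  [1..2]={A,C,S}  "bb"
  [2..3]={A,C,S}  "bb"
  [1..3]={C,S}  "bbb"

Original NTs in T[1,3] deriving "bbb": ["C", "S"]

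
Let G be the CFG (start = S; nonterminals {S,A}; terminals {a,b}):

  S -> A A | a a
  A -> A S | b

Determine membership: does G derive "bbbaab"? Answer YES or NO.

CNF form of G:
  S -> A A | T0 T0
  A -> A S | b
  T0 -> a

CYK table (by increasing span):
  [0..0]={A}  "b"
  [1..1]={A}  "b"
  [2..2]={A}  "b"
  [3..3]={T0}  "a"  orig:{}
  [4..4]={T0}  "a"  orig:{}
  [5..5]={A}  "b"
  [0..1]={S}  "bb"
  [1..2]={S}  "bb"
  [2..3]=∅  "ba"
  [3..4]={S}  "aa"
  [4..5]=∅  "ab"
  [0..2]={A}  "bbb"
  [1..3]=∅  "bba"
  [2..4]={A}  "baa"
  [3..5]=∅  "aab"
  [0..3]=∅  "bbba"
  [1..4]={S}  "bbaa"
  [2..5]={S}  "baab"
  [0..4]={A}  "bbbaa"
  [1..5]={A}  "bbaab"
  [0..5]={S}  "bbbaab"

S ∈ T[0,5] ⇒ YES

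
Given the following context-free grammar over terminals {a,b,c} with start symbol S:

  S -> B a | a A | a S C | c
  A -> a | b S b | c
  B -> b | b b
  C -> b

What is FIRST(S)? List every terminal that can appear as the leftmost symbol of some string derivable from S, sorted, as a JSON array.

Compute FIRST by fixpoint:
pass 1:
  A via A→a: +{a}
  A via A→b S b: +{b}
  A via A→c: +{c}
  B via B→b: +{b}
  C via C→b: +{b}
  S via S→B a: +{b}
  S via S→a A: +{a}
  S via S→c: +{c}
  FIRST[S]={a,b,c}  FIRST[A]={a,b,c}  FIRST[B]={b}  FIRST[C]={b}
pass 2: done
  FIRST[S]={a,b,c}  FIRST[A]={a,b,c}  FIRST[B]={b}  FIRST[C]={b}

FIRST(S) = ["a", "b", "c"]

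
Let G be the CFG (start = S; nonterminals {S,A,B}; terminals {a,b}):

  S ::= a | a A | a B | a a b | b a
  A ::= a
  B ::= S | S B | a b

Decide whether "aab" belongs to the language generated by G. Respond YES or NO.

Convert to CNF:
  S -> T0 A | T0 B | T0 X3 | T1 T0 | a
  A -> a
  B -> S B | T0 A | T0 B | T0 T1 | T0 X2 | T1 T0 | a
  T0 -> a
  T1 -> b
  X2 -> T0 T1
  X3 -> T0 T1

CYK table (by increasing span):
  [0..0]={A,B,S,T0}  "a"  orig:{A,B,S}
  [1..1]={A,B,S,T0}  "a"  orig:{A,B,S}
  [2..2]={T1}  "b"  orig:{}
  [0..1]={B,S}  "aa"
  [1..2]={B,X2,X3}  "ab"  orig:{B}
  [0..2]={B,S}  "aab"

S ∈ T[0,2] ⇒ YES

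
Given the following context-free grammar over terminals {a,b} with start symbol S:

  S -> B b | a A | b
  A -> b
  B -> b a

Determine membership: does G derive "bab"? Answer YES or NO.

CNF form of G:
  S -> B T0 | T1 A | b
  A -> b
  B -> T0 T1
  T0 -> b
  T1 -> a

Fill CYK table bottom-up:
  T[0,0] 'b' = {A,S,T0}  orig:{A,S}
  T[1,1] 'a' = {T1}  orig:{}
  T[2,2] 'b' = {A,S,T0}  orig:{A,S}
  T[0,1] 'ba' = {B}
  T[1,2] 'ab' = {S}
  T[0,2] 'bab' = {S}

S ∈ T[0,2] ⇒ YES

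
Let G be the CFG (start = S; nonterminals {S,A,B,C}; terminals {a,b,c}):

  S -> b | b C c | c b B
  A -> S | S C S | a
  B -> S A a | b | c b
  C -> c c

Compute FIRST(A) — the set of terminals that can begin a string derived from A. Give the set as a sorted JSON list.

FIRST iteration:
round 1:
  A via A→a: +{a}
  B via B→b: +{b}
  B via B→c b: +{c}
  C via C→c c: +{c}
  S via S→b: +{b}
  S via S→c b B: +{c}
  FIRST(S)={b,c}  FIRST(A)={a}  FIRST(B)={b,c}  FIRST(C)={c}
round 2:
  A via A→S: +{b,c}
  FIRST(S)={b,c}  FIRST(A)={a,b,c}  FIRST(B)={b,c}  FIRST(C)={c}
round 3: (stable)
  FIRST(S)={b,c}  FIRST(A)={a,b,c}  FIRST(B)={b,c}  FIRST(C)={c}

FIRST(A) = ["a", "b", "c"]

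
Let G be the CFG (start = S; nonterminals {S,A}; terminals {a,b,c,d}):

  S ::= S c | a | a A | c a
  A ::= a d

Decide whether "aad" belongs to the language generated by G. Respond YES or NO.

Convert to CNF:
  S -> S T2 | T0 A | T2 T0 | a
  A -> T0 T1
  T0 -> a
  T1 -> d
  T2 -> c

CYK table (by increasing span):
  [0..0]={S,T0}  "a"  orig:{S}
  [1..1]={S,T0}  "a"  orig:{S}
  [2..2]={T1}  "d"  orig:{}
  [0..1]=∅  "aa"
  [1..2]={A}  "ad"
  [0..2]={S}  "aad"

S ∈ T[0,2] ⇒ YES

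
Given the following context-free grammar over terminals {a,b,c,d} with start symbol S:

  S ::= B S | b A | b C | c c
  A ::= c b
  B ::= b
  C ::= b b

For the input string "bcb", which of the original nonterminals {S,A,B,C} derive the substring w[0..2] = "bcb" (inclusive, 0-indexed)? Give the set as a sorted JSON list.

Convert to CNF:
  S -> B S | T0 T0 | T1 A | T1 C
  A -> T0 T1
  B -> b
  C -> T1 T1
  T0 -> c
  T1 -> b

Fill CYK table bottom-up (cells [i..j] with 0 ≤ i ≤ j ≤ 2 only):
  cell(0,0) b: {B,T1}  orig:{B}
  cell(1,1) c: {T0}  orig:{}
  cell(2,2) b: {B,T1}  orig:{B}
  cell(0,1) bc: ∅
  cell(1,2) cb: {A}
  cell(0,2) bcb: {S}

Original NTs in T[0,2] deriving "bcb": ["S"]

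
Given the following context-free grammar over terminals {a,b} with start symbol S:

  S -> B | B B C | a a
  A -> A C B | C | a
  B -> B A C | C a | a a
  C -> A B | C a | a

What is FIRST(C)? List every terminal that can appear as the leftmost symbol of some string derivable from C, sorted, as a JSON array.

FIRST sets, iterate to fixpoint:
pass 1:
  A via A→a: +{a}
  B via B→a a: +{a}
  C via C→A B: +{a}
  S via S→B: +{a}
  FIRST(S)={a}  FIRST(A)={a}  FIRST(B)={a}  FIRST(C)={a}
pass 2: (stable)
  FIRST(S)={a}  FIRST(A)={a}  FIRST(B)={a}  FIRST(C)={a}

FIRST(C) = ["a"]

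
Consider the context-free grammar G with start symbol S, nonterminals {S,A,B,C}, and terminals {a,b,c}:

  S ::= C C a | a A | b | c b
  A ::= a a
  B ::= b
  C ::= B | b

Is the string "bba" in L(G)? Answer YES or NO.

Convert to CNF:
  S -> C X3 | T0 A | T1 T2 | b
  A -> T0 T0
  B -> b
  C -> b
  T0 -> a
  T1 -> c
  T2 -> b
  X3 -> C T0

Fill CYK table bottom-up:
  [0..0]={B,C,S,T2}  "b"  orig:{B,C,S}
  [1..1]={B,C,S,T2}  "b"  orig:{B,C,S}
  [2..2]={T0}  "a"  orig:{}
  [0..1]=∅  "bb"
  [1..2]={X3}  "ba"  orig:{}
  [0..2]={S}  "bba"

S ∈ T[0,2] ⇒ YES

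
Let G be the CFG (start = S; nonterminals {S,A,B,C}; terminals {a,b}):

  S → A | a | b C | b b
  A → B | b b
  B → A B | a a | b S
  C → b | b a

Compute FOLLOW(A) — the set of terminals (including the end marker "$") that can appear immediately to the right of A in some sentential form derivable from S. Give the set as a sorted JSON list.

FIRST sets, iterate to fixpoint:
[1]
  A via A→b b: +{b}
  B via B→A B: +{b}
  B via B→a a: +{a}
  C via C→b: +{b}
  S via S→A: +{b}
  S via S→a: +{a}
  FIRST(S)={a,b}  FIRST(A)={b}  FIRST(B)={a,b}  FIRST(C)={b}
[2]
  A via A→B: +{a}
  FIRST(S)={a,b}  FIRST(A)={a,b}  FIRST(B)={a,b}  FIRST(C)={b}
[3] — fixpoint
  FIRST(S)={a,b}  FIRST(A)={a,b}  FIRST(B)={a,b}  FIRST(C)={b}

Compute FOLLOW by fixpoint:
FOLLOW(S) := {$}
[1]
  B→A B: FOLLOW(A) ⊇ FIRST(B) = {a,b}; new: +{a,b}
  S→A: FOLLOW(A) ⊇ FOLLOW(S) ⊇ {$}; new: +{$}
  S→b C: FOLLOW(C) ⊇ FOLLOW(S) ⊇ {$}; new: +{$}
  FOLLOW[S]={$}  FOLLOW[A]={$,a,b}  FOLLOW[B]={}  FOLLOW[C]={$}
[2]
  A→B: FOLLOW(B) ⊇ FOLLOW(A) ⊇ {$,a,b}; new: +{$,a,b}
  B→b S: FOLLOW(S) ⊇ FOLLOW(B) ⊇ {$,a,b}; new: +{a,b}
  S→b C: FOLLOW(C) ⊇ FOLLOW(S) ⊇ {$,a,b}; new: +{a,b}
  FOLLOW[S]={$,a,b}  FOLLOW[A]={$,a,b}  FOLLOW[B]={$,a,b}  FOLLOW[C]={$,a,b}
[3] (stable)
  FOLLOW[S]={$,a,b}  FOLLOW[A]={$,a,b}  FOLLOW[B]={$,a,b}  FOLLOW[C]={$,a,b}

FOLLOW(A) = ["$", "a", "b"]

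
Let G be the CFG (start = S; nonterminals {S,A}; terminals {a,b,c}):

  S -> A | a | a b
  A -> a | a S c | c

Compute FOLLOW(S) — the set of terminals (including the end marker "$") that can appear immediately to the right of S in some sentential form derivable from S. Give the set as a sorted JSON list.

FIRST iteration:
[1]
  A via A→a: +{a}
  A via A→c: +{c}
  S via S→A: +{a,c}
  FIRST[S]={a,c}  FIRST[A]={a,c}
[2] — fixpoint
  FIRST[S]={a,c}  FIRST[A]={a,c}

FOLLOW iteration:
initialize: $ ∈ FOLLOW(S)
round 1:
  A→a S c: FOLLOW(S) ⊇ FIRST(c) = {c}; new: +{c}
  S→A: FOLLOW(A) ⊇ FOLLOW(S) ⊇ {$,c}; new: +{$,c}
  FOLLOW(S)={$,c}  FOLLOW(A)={$,c}
round 2: (stable)
  FOLLOW(S)={$,c}  FOLLOW(A)={$,c}

FOLLOW(S) = ["$", "c"]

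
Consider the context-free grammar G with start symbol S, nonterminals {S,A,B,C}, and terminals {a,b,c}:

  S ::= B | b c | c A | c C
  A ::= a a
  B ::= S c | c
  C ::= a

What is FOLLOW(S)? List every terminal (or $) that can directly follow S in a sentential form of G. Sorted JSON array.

FIRST sets, iterate to fixpoint:
[1]
  A via A→a a: +{a}
  B via B→c: +{c}
  C via C→a: +{a}
  S via S→B: +{c}
  S via S→b c: +{b}
  S: {b,c}  A: {a}  B: {c}  C: {a}
[2]
  B via B→S c: +{b}
  S: {b,c}  A: {a}  B: {b,c}  C: {a}
[3] done
  S: {b,c}  A: {a}  B: {b,c}  C: {a}

Compute FOLLOW by fixpoint:
seed FOLLOW(S) with $
iter 1:
  B→S c: FOLLOW(S) ⊇ FIRST(c) = {c}; new: +{c}
  S→B: FOLLOW(B) ⊇ FOLLOW(S) ⊇ {$,c}; new: +{$,c}
  S→c A: FOLLOW(A) ⊇ FOLLOW(S) ⊇ {$,c}; new: +{$,c}
  S→c C: FOLLOW(C) ⊇ FOLLOW(S) ⊇ {$,c}; new: +{$,c}
  FOLLOW[S]={$,c}  FOLLOW[A]={$,c}  FOLLOW[B]={$,c}  FOLLOW[C]={$,c}
iter 2: (no change)
  FOLLOW[S]={$,c}  FOLLOW[A]={$,c}  FOLLOW[B]={$,c}  FOLLOW[C]={$,c}

FOLLOW(S) = ["$", "c"]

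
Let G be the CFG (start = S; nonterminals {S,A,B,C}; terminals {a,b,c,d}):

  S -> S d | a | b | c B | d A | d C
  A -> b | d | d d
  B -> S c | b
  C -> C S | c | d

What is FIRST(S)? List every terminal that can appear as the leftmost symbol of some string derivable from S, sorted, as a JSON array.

FIRST sets, iterate to fixpoint:
round 1:
  A via A→b: +{b}
  A via A→d: +{d}
  B via B→b: +{b}
  C via C→c: +{c}
  C via C→d: +{d}
  S via S→a: +{a}
  S via S→b: +{b}
  S via S→c B: +{c}
  S via S→d A: +{d}
  FIRST[S]={a,b,c,d}  FIRST[A]={b,d}  FIRST[B]={b}  FIRST[C]={c,d}
round 2:
  B via B→S c: +{a,c,d}
  FIRST[S]={a,b,c,d}  FIRST[A]={b,d}  FIRST[B]={a,b,c,d}  FIRST[C]={c,d}
round 3: — fixpoint
  FIRST[S]={a,b,c,d}  FIRST[A]={b,d}  FIRST[B]={a,b,c,d}  FIRST[C]={c,d}

FIRST(S) = ["a", "b", "c", "d"]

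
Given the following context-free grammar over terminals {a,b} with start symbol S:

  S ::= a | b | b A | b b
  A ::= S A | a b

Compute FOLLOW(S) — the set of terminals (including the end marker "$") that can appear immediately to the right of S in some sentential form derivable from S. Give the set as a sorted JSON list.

FIRST sets, iterate to fixpoint:
iter 1:
  A via A→a b: +{a}
  S via S→a: +{a}
  S via S→b: +{b}
  FIRST(S)={a,b}  FIRST(A)={a}
iter 2:
  A via A→S A: +{b}
  FIRST(S)={a,b}  FIRST(A)={a,b}
iter 3: (stable)
  FIRST(S)={a,b}  FIRST(A)={a,b}

Compute FOLLOW by fixpoint:
initialize: $ ∈ FOLLOW(S)
iter 1:
  A→S A: FOLLOW(S) ⊇ FIRST(A) = {a,b}; new: +{a,b}
  S→b A: FOLLOW(A) ⊇ FOLLOW(S) ⊇ {$,a,b}; new: +{$,a,b}
  S: {$,a,b}  A: {$,a,b}
iter 2: — fixpoint
  S: {$,a,b}  A: {$,a,b}

FOLLOW(S) = ["$", "a", "b"]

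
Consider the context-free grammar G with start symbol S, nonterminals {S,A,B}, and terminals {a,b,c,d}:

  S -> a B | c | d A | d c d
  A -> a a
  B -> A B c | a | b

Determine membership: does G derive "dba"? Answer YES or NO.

CNF form of G:
  S -> T0 B | T2 A | T2 X4 | c
  A -> T0 T0
  B -> A X3 | a | b
  T0 -> a
  T1 -> c
  T2 -> d
  X3 -> B T1
  X4 -> T1 T2

Fill CYK table bottom-up:
  cell(0,0) d: {T2}  orig:{}
  cell(1,1) b: {B}
  cell(2,2) a: {B,T0}  orig:{B}
  cell(0,1) db: ∅
  cell(1,2) ba: ∅
  cell(0,2) dba: ∅

S ∉ T[0,2] ⇒ NO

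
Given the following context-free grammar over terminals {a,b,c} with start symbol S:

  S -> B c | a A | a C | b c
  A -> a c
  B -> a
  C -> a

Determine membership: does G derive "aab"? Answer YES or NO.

Convert to CNF:
  S -> B T1 | T0 A | T0 C | T2 T1
  A -> T0 T1
  B -> a
  C -> a
  T0 -> a
  T1 -> c
  T2 -> b

CYK fill:
  cell(0,0) a: {B,C,T0}  orig:{B,C}
  cell(1,1) a: {B,C,T0}  orig:{B,C}
  cell(2,2) b: {T2}  orig:{}
  cell(0,1) aa: {S}
  cell(1,2) ab: ∅
  cell(0,2) aab: ∅

S ∉ T[0,2] ⇒ NO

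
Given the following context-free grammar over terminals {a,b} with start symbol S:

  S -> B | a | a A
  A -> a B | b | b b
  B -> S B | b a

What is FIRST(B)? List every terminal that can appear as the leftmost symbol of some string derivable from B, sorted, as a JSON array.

Compute FIRST by fixpoint:
[1]
  A via A→a B: +{a}
  A via A→b: +{b}
  B via B→b a: +{b}
  S via S→B: +{b}
  S via S→a: +{a}
  S: {a,b}  A: {a,b}  B: {b}
[2]
  B via B→S B: +{a}
  S: {a,b}  A: {a,b}  B: {a,b}
[3] — fixpoint
  S: {a,b}  A: {a,b}  B: {a,b}

FIRST(B) = ["a", "b"]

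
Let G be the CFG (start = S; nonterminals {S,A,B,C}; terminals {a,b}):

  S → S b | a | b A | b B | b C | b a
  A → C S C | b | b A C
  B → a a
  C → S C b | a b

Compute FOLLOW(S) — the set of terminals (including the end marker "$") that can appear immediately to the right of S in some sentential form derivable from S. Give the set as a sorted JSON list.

FIRST sets, iterate to fixpoint:
iter 1:
  A via A→b: +{b}
  B via B→a a: +{a}
  C via C→a b: +{a}
  S via S→a: +{a}
  S via S→b A: +{b}
  S: {a,b}  A: {b}  B: {a}  C: {a}
iter 2:
  A via A→C S C: +{a}
  C via C→S C b: +{b}
  S: {a,b}  A: {a,b}  B: {a}  C: {a,b}
iter 3: (stable)
  S: {a,b}  A: {a,b}  B: {a}  C: {a,b}

Compute FOLLOW by fixpoint:
FOLLOW(S) := {$}
[1]
  A→C S C: FOLLOW(C) ⊇ FIRST(S) = {a,b}; new: +{a,b}
  A→C S C: FOLLOW(S) ⊇ FIRST(C) = {a,b}; new: +{a,b}
  A→b A C: FOLLOW(A) ⊇ FIRST(C) = {a,b}; new: +{a,b}
  S→b A: FOLLOW(A) ⊇ FOLLOW(S) ⊇ {$,a,b}; new: +{$}
  S→b B: FOLLOW(B) ⊇ FOLLOW(S) ⊇ {$,a,b}; new: +{$,a,b}
  S→b C: FOLLOW(C) ⊇ FOLLOW(S) ⊇ {$,a,b}; new: +{$}
  FOLLOW(S)={$,a,b}  FOLLOW(A)={$,a,b}  FOLLOW(B)={$,a,b}  FOLLOW(C)={$,a,b}
[2] (stable)
  FOLLOW(S)={$,a,b}  FOLLOW(A)={$,a,b}  FOLLOW(B)={$,a,b}  FOLLOW(C)={$,a,b}

FOLLOW(S) = ["$", "a", "b"]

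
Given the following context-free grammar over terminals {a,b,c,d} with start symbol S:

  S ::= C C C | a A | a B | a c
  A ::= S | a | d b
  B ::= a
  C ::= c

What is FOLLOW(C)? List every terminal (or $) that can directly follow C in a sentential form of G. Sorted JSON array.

FIRST iteration:
[1]
  A via A→a: +{a}
  A via A→d b: +{d}
  B via B→a: +{a}
  C via C→c: +{c}
  S via S→C C C: +{c}
  S via S→a A: +{a}
  FIRST(S)={a,c}  FIRST(A)={a,d}  FIRST(B)={a}  FIRST(C)={c}
[2]
  A via A→S: +{c}
  FIRST(S)={a,c}  FIRST(A)={a,c,d}  FIRST(B)={a}  FIRST(C)={c}
[3] (stable)
  FIRST(S)={a,c}  FIRST(A)={a,c,d}  FIRST(B)={a}  FIRST(C)={c}

FOLLOW iteration:
FOLLOW(S) := {$}
pass 1:
  S→C C C: FOLLOW(C) ⊇ FIRST(C) = {c}; new: +{c}
  S→C C C: FOLLOW(C) ⊇ FOLLOW(S) ⊇ {$}; new: +{$}
  S→a A: FOLLOW(A) ⊇ FOLLOW(S) ⊇ {$}; new: +{$}
  S→a B: FOLLOW(B) ⊇ FOLLOW(S) ⊇ {$}; new: +{$}
  FOLLOW(S)={$}  FOLLOW(A)={$}  FOLLOW(B)={$}  FOLLOW(C)={$,c}
pass 2: — fixpoint
  FOLLOW(S)={$}  FOLLOW(A)={$}  FOLLOW(B)={$}  FOLLOW(C)={$,c}

FOLLOW(C) = ["$", "c"]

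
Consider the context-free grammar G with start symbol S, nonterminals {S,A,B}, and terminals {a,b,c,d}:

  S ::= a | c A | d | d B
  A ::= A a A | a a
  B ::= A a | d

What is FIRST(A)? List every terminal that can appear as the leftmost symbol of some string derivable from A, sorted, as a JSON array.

FIRST iteration:
round 1:
  A via A→a a: +{a}
  B via B→A a: +{a}
  B via B→d: +{d}
  S via S→a: +{a}
  S via S→c A: +{c}
  S via S→d: +{d}
  FIRST(S)={a,c,d}  FIRST(A)={a}  FIRST(B)={a,d}
round 2: (stable)
  FIRST(S)={a,c,d}  FIRST(A)={a}  FIRST(B)={a,d}

FIRST(A) = ["a"]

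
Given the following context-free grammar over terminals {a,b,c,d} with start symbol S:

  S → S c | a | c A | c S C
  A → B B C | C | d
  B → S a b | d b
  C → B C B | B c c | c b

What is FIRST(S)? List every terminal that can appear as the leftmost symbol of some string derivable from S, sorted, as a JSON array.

FIRST iteration:
pass 1:
  A via A→d: +{d}
  B via B→d b: +{d}
  C via C→B C B: +{d}
  C via C→c b: +{c}
  S via S→a: +{a}
  S via S→c A: +{c}
  FIRST(S)={a,c}  FIRST(A)={d}  FIRST(B)={d}  FIRST(C)={c,d}
pass 2:
  A via A→C: +{c}
  B via B→S a b: +{a,c}
  C via C→B C B: +{a}
  FIRST(S)={a,c}  FIRST(A)={c,d}  FIRST(B)={a,c,d}  FIRST(C)={a,c,d}
pass 3:
  A via A→B B C: +{a}
  FIRST(S)={a,c}  FIRST(A)={a,c,d}  FIRST(B)={a,c,d}  FIRST(C)={a,c,d}
pass 4: — fixpoint
  FIRST(S)={a,c}  FIRST(A)={a,c,d}  FIRST(B)={a,c,d}  FIRST(C)={a,c,d}

FIRST(S) = ["a", "c"]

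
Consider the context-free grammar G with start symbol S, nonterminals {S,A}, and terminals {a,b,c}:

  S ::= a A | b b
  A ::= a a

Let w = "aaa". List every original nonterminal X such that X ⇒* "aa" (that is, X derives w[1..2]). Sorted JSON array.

Convert to CNF:
  S -> T0 A | T1 T1
  A -> T0 T0
  T0 -> a
  T1 -> b

CYK fill, restricted to cells inside w[1..2]:
  [1..1]={T0}  "a"  orig:{}
  [2..2]={T0}  "a"  orig:{}
  [1..2]={A}  "aa"

Original NTs in T[1,2] deriving "aa": ["A"]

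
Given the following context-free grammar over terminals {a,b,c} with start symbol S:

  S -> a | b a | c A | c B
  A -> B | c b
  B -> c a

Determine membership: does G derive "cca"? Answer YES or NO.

Convert to CNF:
  S -> T0 A | T0 B | T2 T1 | a
  A -> T0 T1 | T0 T2
  B -> T0 T1
  T0 -> c
  T1 -> a
  T2 -> b

CYK fill:
  T[0,0] 'c' = {T0}  orig:{}
  T[1,1] 'c' = {T0}  orig:{}
  T[2,2] 'a' = {S,T1}  orig:{S}
  T[0,1] 'cc' = ∅
  T[1,2] 'ca' = {A,B}
  T[0,2] 'cca' = {S}

S ∈ T[0,2] ⇒ YES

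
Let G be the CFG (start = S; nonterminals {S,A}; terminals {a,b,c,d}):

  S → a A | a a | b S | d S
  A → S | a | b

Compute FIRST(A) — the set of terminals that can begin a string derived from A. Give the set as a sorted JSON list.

FIRST sets, iterate to fixpoint:
round 1:
  A via A→a: +{a}
  A via A→b: +{b}
  S via S→a A: +{a}
  S via S→b S: +{b}
  S via S→d S: +{d}
  S: {a,b,d}  A: {a,b}
round 2:
  A via A→S: +{d}
  S: {a,b,d}  A: {a,b,d}
round 3: (stable)
  S: {a,b,d}  A: {a,b,d}

FIRST(A) = ["a", "b", "d"]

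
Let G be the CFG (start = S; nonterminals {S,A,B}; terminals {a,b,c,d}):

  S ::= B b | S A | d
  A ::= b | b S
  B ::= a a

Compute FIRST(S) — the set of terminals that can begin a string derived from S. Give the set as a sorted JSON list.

Compute FIRST by fixpoint:
iter 1:
  A via A→b: +{b}
  B via B→a a: +{a}
  S via S→B b: +{a}
  S via S→d: +{d}
  FIRST(S)={a,d}  FIRST(A)={b}  FIRST(B)={a}
iter 2: (stable)
  FIRST(S)={a,d}  FIRST(A)={b}  FIRST(B)={a}

FIRST(S) = ["a", "d"]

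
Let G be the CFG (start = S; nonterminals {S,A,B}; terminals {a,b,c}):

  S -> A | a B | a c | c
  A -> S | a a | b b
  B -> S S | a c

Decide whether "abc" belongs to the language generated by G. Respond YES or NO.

CNF form of G:
  S -> T0 B | T0 T0 | T0 T1 | T2 T2 | c
  A -> T0 B | T0 T0 | T0 T1 | T2 T2 | c
  B -> S S | T0 T1
  T0 -> a
  T1 -> c
  T2 -> b

CYK fill:
  T[0,0] 'a' = {T0}  orig:{}
  T[1,1] 'b' = {T2}  orig:{}
  T[2,2] 'c' = {A,S,T1}  orig:{A,S}
  T[0,1] 'ab' = ∅
  T[1,2] 'bc' = ∅
  T[0,2] 'abc' = ∅

S ∉ T[0,2] ⇒ NO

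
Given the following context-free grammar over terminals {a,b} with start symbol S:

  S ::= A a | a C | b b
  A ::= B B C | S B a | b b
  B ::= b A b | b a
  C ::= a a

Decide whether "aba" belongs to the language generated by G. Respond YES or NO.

CNF form of G:
  S -> A T0 | T0 C | T1 T1
  A -> B X2 | S X3 | T1 T1
  B -> T1 T0 | T1 X4
  C -> T0 T0
  T0 -> a
  T1 -> b
  X2 -> B C
  X3 -> B T0
  X4 -> A T1

CYK table (by increasing span):
  cell(0,0) a: {T0}  orig:{}
  cell(1,1) b: {T1}  orig:{}
  cell(2,2) a: {T0}  orig:{}
  cell(0,1) ab: ∅
  cell(1,2) ba: {B}
  cell(0,2) aba: ∅

S ∉ T[0,2] ⇒ NO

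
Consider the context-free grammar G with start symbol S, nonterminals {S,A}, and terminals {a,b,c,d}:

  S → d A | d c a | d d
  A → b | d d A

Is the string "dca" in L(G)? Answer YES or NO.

Convert to CNF:
  S -> T0 A | T0 T0 | T0 X4
  A -> T0 X3 | b
  T0 -> d
  T1 -> c
  T2 -> a
  X3 -> T0 A
  X4 -> T1 T2

CYK table (by increasing span):
  cell(0,0) d: {T0}  orig:{}
  cell(1,1) c: {T1}  orig:{}
  cell(2,2) a: {T2}  orig:{}
  cell(0,1) dc: ∅
  cell(1,2) ca: {X4}  orig:{}
  cell(0,2) dca: {S}

S ∈ T[0,2] ⇒ YES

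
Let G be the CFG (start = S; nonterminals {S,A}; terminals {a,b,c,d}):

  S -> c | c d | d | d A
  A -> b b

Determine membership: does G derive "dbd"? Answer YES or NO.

CNF form of G:
  S -> T1 T2 | T2 A | c | d
  A -> T0 T0
  T0 -> b
  T1 -> c
  T2 -> d

CYK fill:
  T[0,0] 'd' = {S,T2}  orig:{S}
  T[1,1] 'b' = {T0}  orig:{}
  T[2,2] 'd' = {S,T2}  orig:{S}
  T[0,1] 'db' = ∅
  T[1,2] 'bd' = ∅
  T[0,2] 'dbd' = ∅

S ∉ T[0,2] ⇒ NO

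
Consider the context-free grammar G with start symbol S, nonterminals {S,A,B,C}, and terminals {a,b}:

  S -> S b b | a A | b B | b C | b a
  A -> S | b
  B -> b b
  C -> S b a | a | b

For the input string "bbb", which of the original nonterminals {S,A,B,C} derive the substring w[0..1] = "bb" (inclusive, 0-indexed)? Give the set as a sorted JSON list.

Convert to CNF:
  S -> S X4 | T0 B | T0 C | T0 T1 | T1 A
  A -> S X2 | T0 B | T0 C | T0 T1 | T1 A | b
  B -> T0 T0
  C -> S X3 | a | b
  T0 -> b
  T1 -> a
  X2 -> T0 T0
  X3 -> T0 T1
  X4 -> T0 T0

CYK table (by increasing span) — only the sub-triangle for w[0..1]:
  [0..0]={A,C,T0}  "b"  orig:{A,C}
  [1..1]={A,C,T0}  "b"  orig:{A,C}
  [0..1]={A,B,S,X2,X4}  "bb"  orig:{A,B,S}

Original NTs in T[0,1] deriving "bb": ["A", "B", "S"]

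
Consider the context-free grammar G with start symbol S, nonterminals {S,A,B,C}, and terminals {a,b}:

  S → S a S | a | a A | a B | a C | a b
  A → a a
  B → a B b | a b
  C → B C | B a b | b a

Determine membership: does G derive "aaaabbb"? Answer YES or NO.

CNF form of G:
  S -> S X4 | T0 A | T0 B | T0 C | T0 T1 | a
  A -> T0 T0
  B -> T0 T1 | T0 X2
  C -> B C | B X3 | T1 T0
  T0 -> a
  T1 -> b
  X2 -> B T1
  X3 -> T0 T1
  X4 -> T0 S

Fill CYK table bottom-up:
  [0..0]={S,T0}  "a"  orig:{S}
  [1..1]={S,T0}  "a"  orig:{S}
  [2..2]={S,T0}  "a"  orig:{S}
  [3..3]={S,T0}  "a"  orig:{S}
  [4..4]={T1}  "b"  orig:{}
  [5..5]={T1}  "b"  orig:{}
  [6..6]={T1}  "b"  orig:{}
  [0..1]={A,X4}  "aa"  orig:{A}
  [1..2]={A,X4}  "aa"  orig:{A}
  [2..3]={A,X4}  "aa"  orig:{A}
  [3..4]={B,S,X3}  "ab"  orig:{B,S}
  [4..5]=∅  "bb"
  [5..6]=∅  "bb"
  [0..2]={S}  "aaa"
  [1..3]={S}  "aaa"
  [2..4]={S,X4}  "aab"  orig:{S}
  [3..5]={X2}  "abb"  orig:{}
  [4..6]=∅  "bbb"
  [0..3]={X4}  "aaaa"  orig:{}
  [1..4]={S,X4}  "aaab"  orig:{S}
  [2..5]={B}  "aabb"
  [3..6]=∅  "abbb"
  [0..4]={S,X4}  "aaaab"  orig:{S}
  [1..5]={S}  "aaabb"
  [2..6]={X2}  "aabbb"  orig:{}
  [0..5]={X4}  "aaaabb"  orig:{}
  [1..6]={B}  "aaabbb"
  [0..6]={S}  "aaaabbb"

S ∈ T[0,6] ⇒ YES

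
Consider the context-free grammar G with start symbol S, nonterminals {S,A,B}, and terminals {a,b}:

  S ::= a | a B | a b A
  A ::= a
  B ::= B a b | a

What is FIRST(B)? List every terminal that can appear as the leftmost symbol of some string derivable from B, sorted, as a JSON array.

FIRST iteration:
round 1:
  A via A→a: +{a}
  B via B→a: +{a}
  S via S→a: +{a}
  S: {a}  A: {a}  B: {a}
round 2: done
  S: {a}  A: {a}  B: {a}

FIRST(B) = ["a"]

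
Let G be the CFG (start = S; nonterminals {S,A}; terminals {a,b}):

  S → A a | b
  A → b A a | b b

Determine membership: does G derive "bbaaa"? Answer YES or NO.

CNF form of G:
  S -> A T1 | b
  A -> T0 T0 | T0 X2
  T0 -> b
  T1 -> a
  X2 -> A T1

CYK fill:
  [0..0]={S,T0}  "b"  orig:{S}
  [1..1]={S,T0}  "b"  orig:{S}
  [2..2]={T1}  "a"  orig:{}
  [3..3]={T1}  "a"  orig:{}
  [4..4]={T1}  "a"  orig:{}
  [0..1]={A}  "bb"
  [1..2]=∅  "ba"
  [2..3]=∅  "aa"
  [3..4]=∅  "aa"
  [0..2]={S,X2}  "bba"  orig:{S}
  [1..3]=∅  "baa"
  [2..4]=∅  "aaa"
  [0..3]=∅  "bbaa"
  [1..4]=∅  "baaa"
  [0..4]=∅  "bbaaa"

S ∉ T[0,4] ⇒ NO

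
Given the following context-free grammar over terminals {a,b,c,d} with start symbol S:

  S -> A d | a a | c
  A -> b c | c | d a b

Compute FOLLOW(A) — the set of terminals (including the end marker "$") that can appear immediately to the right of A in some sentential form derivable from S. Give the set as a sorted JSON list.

FIRST iteration:
round 1:
  A via A→b c: +{b}
  A via A→c: +{c}
  A via A→d a b: +{d}
  S via S→A d: +{b,c,d}
  S via S→a a: +{a}
  FIRST(S)={a,b,c,d}  FIRST(A)={b,c,d}
round 2: done
  FIRST(S)={a,b,c,d}  FIRST(A)={b,c,d}

FOLLOW sets:
FOLLOW(S) := {$}
iter 1:
  S→A d: FOLLOW(A) ⊇ FIRST(d) = {d}; new: +{d}
  FOLLOW[S]={$}  FOLLOW[A]={d}
iter 2: done
  FOLLOW[S]={$}  FOLLOW[A]={d}

FOLLOW(A) = ["d"]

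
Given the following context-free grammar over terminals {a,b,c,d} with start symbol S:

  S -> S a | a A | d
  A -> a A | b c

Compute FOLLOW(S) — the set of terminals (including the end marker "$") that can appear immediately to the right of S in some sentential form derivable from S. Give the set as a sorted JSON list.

FIRST sets, iterate to fixpoint:
iter 1:
  A via A→a A: +{a}
  A via A→b c: +{b}
  S via S→a A: +{a}
  S via S→d: +{d}
  FIRST[S]={a,d}  FIRST[A]={a,b}
iter 2: done
  FIRST[S]={a,d}  FIRST[A]={a,b}

FOLLOW iteration:
initialize: $ ∈ FOLLOW(S)
iter 1:
  S→S a: FOLLOW(S) ⊇ FIRST(a) = {a}; new: +{a}
  S→a A: FOLLOW(A) ⊇ FOLLOW(S) ⊇ {$,a}; new: +{$,a}
  S: {$,a}  A: {$,a}
iter 2: done
  S: {$,a}  A: {$,a}

FOLLOW(S) = ["$", "a"]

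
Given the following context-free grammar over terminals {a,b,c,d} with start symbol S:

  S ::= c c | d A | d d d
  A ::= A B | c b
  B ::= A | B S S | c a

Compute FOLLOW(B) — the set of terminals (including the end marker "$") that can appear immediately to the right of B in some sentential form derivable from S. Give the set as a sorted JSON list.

Compute FIRST by fixpoint:
iter 1:
  A via A→c b: +{c}
  B via B→A: +{c}
  S via S→c c: +{c}
  S via S→d A: +{d}
  FIRST(S)={c,d}  FIRST(A)={c}  FIRST(B)={c}
iter 2: — fixpoint
  FIRST(S)={c,d}  FIRST(A)={c}  FIRST(B)={c}

Compute FOLLOW by fixpoint:
initialize: $ ∈ FOLLOW(S)
iter 1:
  A→A B: FOLLOW(A) ⊇ FIRST(B) = {c}; new: +{c}
  A→A B: FOLLOW(B) ⊇ FOLLOW(A) ⊇ {c}; new: +{c}
  B→B S S: FOLLOW(B) ⊇ FIRST(S) = {c,d}; new: +{d}
  B→B S S: FOLLOW(S) ⊇ FIRST(S) = {c,d}; new: +{c,d}
  S→d A: FOLLOW(A) ⊇ FOLLOW(S) ⊇ {$,c,d}; new: +{$,d}
  S: {$,c,d}  A: {$,c,d}  B: {c,d}
iter 2:
  A→A B: FOLLOW(B) ⊇ FOLLOW(A) ⊇ {$,c,d}; new: +{$}
  S: {$,c,d}  A: {$,c,d}  B: {$,c,d}
iter 3: (stable)
  S: {$,c,d}  A: {$,c,d}  B: {$,c,d}

FOLLOW(B) = ["$", "c", "d"]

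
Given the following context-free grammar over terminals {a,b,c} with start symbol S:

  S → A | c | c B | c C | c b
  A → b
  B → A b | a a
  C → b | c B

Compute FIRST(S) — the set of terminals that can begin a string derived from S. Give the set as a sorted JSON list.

FIRST sets, iterate to fixpoint:
round 1:
  A via A→b: +{b}
  B via B→A b: +{b}
  B via B→a a: +{a}
  C via C→b: +{b}
  C via C→c B: +{c}
  S via S→A: +{b}
  S via S→c: +{c}
  S: {b,c}  A: {b}  B: {a,b}  C: {b,c}
round 2: (stable)
  S: {b,c}  A: {b}  B: {a,b}  C: {b,c}

FIRST(S) = ["b", "c"]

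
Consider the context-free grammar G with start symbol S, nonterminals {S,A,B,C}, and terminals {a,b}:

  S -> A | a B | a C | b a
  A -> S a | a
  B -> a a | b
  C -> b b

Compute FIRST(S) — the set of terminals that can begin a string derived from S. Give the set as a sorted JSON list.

Compute FIRST by fixpoint:
[1]
  A via A→a: +{a}
  B via B→a a: +{a}
  B via B→b: +{b}
  C via C→b b: +{b}
  S via S→A: +{a}
  S via S→b a: +{b}
  FIRST[S]={a,b}  FIRST[A]={a}  FIRST[B]={a,b}  FIRST[C]={b}
[2]
  A via A→S a: +{b}
  FIRST[S]={a,b}  FIRST[A]={a,b}  FIRST[B]={a,b}  FIRST[C]={b}
[3] — fixpoint
  FIRST[S]={a,b}  FIRST[A]={a,b}  FIRST[B]={a,b}  FIRST[C]={b}

FIRST(S) = ["a", "b"]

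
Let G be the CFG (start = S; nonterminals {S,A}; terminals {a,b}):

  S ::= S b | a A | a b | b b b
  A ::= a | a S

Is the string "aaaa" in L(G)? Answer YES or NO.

CNF form of G:
  S -> S T1 | T0 A | T0 T1 | T1 X2
  A -> T0 S | a
  T0 -> a
  T1 -> b
  X2 -> T1 T1

Fill CYK table bottom-up:
  T[0,0] 'a' = {A,T0}  orig:{A}
  T[1,1] 'a' = {A,T0}  orig:{A}
  T[2,2] 'a' = {A,T0}  orig:{A}
  T[3,3] 'a' = {A,T0}  orig:{A}
  T[0,1] 'aa' = {S}
  T[1,2] 'aa' = {S}
  T[2,3] 'aa' = {S}
  T[0,2] 'aaa' = {A}
  T[1,3] 'aaa' = {A}
  T[0,3] 'aaaa' = {S}

S ∈ T[0,3] ⇒ YES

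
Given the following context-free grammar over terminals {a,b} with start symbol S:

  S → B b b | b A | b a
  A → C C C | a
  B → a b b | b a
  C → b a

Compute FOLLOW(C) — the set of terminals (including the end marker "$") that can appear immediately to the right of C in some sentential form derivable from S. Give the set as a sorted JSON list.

FIRST iteration:
round 1:
  A via A→a: +{a}
  B via B→a b b: +{a}
  B via B→b a: +{b}
  C via C→b a: +{b}
  S via S→B b b: +{a,b}
  FIRST[S]={a,b}  FIRST[A]={a}  FIRST[B]={a,b}  FIRST[C]={b}
round 2:
  A via A→C C C: +{b}
  FIRST[S]={a,b}  FIRST[A]={a,b}  FIRST[B]={a,b}  FIRST[C]={b}
round 3: done
  FIRST[S]={a,b}  FIRST[A]={a,b}  FIRST[B]={a,b}  FIRST[C]={b}

Compute FOLLOW by fixpoint:
FOLLOW(S) := {$}
[1]
  A→C C C: FOLLOW(C) ⊇ FIRST(C) = {b}; new: +{b}
  S→B b b: FOLLOW(B) ⊇ FIRST(b) = {b}; new: +{b}
  S→b A: FOLLOW(A) ⊇ FOLLOW(S) ⊇ {$}; new: +{$}
  FOLLOW(S)={$}  FOLLOW(A)={$}  FOLLOW(B)={b}  FOLLOW(C)={b}
[2]
  A→C C C: FOLLOW(C) ⊇ FOLLOW(A) ⊇ {$}; new: +{$}
  FOLLOW(S)={$}  FOLLOW(A)={$}  FOLLOW(B)={b}  FOLLOW(C)={$,b}
[3] (stable)
  FOLLOW(S)={$}  FOLLOW(A)={$}  FOLLOW(B)={b}  FOLLOW(C)={$,b}

FOLLOW(C) = ["$", "b"]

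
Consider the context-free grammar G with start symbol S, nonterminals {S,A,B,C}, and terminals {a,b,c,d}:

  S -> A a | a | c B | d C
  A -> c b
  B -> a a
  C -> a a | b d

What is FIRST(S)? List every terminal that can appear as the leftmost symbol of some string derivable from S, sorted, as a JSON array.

Compute FIRST by fixpoint:
[1]
  A via A→c b: +{c}
  B via B→a a: +{a}
  C via C→a a: +{a}
  C via C→b d: +{b}
  S via S→A a: +{c}
  S via S→a: +{a}
  S via S→d C: +{d}
  S: {a,c,d}  A: {c}  B: {a}  C: {a,b}
[2] (stable)
  S: {a,c,d}  A: {c}  B: {a}  C: {a,b}

FIRST(S) = ["a", "c", "d"]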